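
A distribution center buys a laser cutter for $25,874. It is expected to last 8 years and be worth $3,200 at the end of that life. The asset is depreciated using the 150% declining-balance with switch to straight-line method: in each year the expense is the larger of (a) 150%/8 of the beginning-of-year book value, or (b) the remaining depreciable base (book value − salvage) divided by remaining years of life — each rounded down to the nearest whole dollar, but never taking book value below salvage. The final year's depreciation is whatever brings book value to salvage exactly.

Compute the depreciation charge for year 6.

Depreciable base = $25,874 − $3,200 = $22,674.
Year 1: DB = ⌊$25,874 × 150%/8⌋ = $4,851; SL = ⌊$22,674/8⌋ = $2,834 → take DB $4,851. Book value $21,023.
Year 2: DB = ⌊$21,023 × 150%/8⌋ = $3,941; SL = ⌊$17,823/7⌋ = $2,546 → take DB $3,941. Book value $17,082.
Year 3: DB = ⌊$17,082 × 150%/8⌋ = $3,202; SL = ⌊$13,882/6⌋ = $2,313 → take DB $3,202. Book value $13,880.
Year 4: DB = ⌊$13,880 × 150%/8⌋ = $2,602; SL = ⌊$10,680/5⌋ = $2,136 → take DB $2,602. Book value $11,278.
Year 5: DB = ⌊$11,278 × 150%/8⌋ = $2,114; SL = ⌊$8,078/4⌋ = $2,019 → take DB $2,114. Book value $9,164.
Year 6: DB = ⌊$9,164 × 150%/8⌋ = $1,718; SL = ⌊$5,964/3⌋ = $1,988 → take SL $1,988. Book value $7,176.

$1,988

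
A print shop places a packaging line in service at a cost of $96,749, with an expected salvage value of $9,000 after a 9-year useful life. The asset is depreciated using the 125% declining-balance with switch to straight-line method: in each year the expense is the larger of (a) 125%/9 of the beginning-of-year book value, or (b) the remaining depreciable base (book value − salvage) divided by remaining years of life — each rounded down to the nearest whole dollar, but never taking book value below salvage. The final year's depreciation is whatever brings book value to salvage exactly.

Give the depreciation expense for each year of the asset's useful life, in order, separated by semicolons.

$13,437; $11,571; $9,964; $8,796; $8,796; $8,796; $8,796; $8,796; $8,797

Depreciable base = $96,749 − $9,000 = $87,749.
Year 1: DB = ⌊$96,749 × 125%/9⌋ = $13,437; SL = ⌊$87,749/9⌋ = $9,749 → take DB $13,437. Book value $83,312.
Year 2: DB = ⌊$83,312 × 125%/9⌋ = $11,571; SL = ⌊$74,312/8⌋ = $9,289 → take DB $11,571. Book value $71,741.
Year 3: DB = ⌊$71,741 × 125%/9⌋ = $9,964; SL = ⌊$62,741/7⌋ = $8,963 → take DB $9,964. Book value $61,777.
Year 4: DB = ⌊$61,777 × 125%/9⌋ = $8,580; SL = ⌊$52,777/6⌋ = $8,796 → take SL $8,796. Book value $52,981.
Year 5: DB = ⌊$52,981 × 125%/9⌋ = $7,358; SL = ⌊$43,981/5⌋ = $8,796 → take SL $8,796. Book value $44,185.
Year 6: DB = ⌊$44,185 × 125%/9⌋ = $6,136; SL = ⌊$35,185/4⌋ = $8,796 → take SL $8,796. Book value $35,389.
Year 7: DB = ⌊$35,389 × 125%/9⌋ = $4,915; SL = ⌊$26,389/3⌋ = $8,796 → take SL $8,796. Book value $26,593.
Year 8: DB = ⌊$26,593 × 125%/9⌋ = $3,693; SL = ⌊$17,593/2⌋ = $8,796 → take SL $8,796. Book value $17,797.
Year 9 (final): $17,797 − $9,000 = $8,797. Book value $9,000.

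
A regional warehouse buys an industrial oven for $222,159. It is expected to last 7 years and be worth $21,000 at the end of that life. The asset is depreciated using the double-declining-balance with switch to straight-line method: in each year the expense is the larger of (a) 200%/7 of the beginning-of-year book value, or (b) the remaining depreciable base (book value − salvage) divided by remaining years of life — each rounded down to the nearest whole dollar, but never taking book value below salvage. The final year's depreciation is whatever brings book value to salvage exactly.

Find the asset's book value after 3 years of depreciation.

Depreciable base = $222,159 − $21,000 = $201,159.
Year 1: DB = ⌊$222,159 × 200%/7⌋ = $63,474; SL = ⌊$201,159/7⌋ = $28,737 → take DB $63,474. Book value $158,685.
Year 2: DB = ⌊$158,685 × 200%/7⌋ = $45,338; SL = ⌊$137,685/6⌋ = $22,947 → take DB $45,338. Book value $113,347.
Year 3: DB = ⌊$113,347 × 200%/7⌋ = $32,384; SL = ⌊$92,347/5⌋ = $18,469 → take DB $32,384. Book value $80,963.

$80,963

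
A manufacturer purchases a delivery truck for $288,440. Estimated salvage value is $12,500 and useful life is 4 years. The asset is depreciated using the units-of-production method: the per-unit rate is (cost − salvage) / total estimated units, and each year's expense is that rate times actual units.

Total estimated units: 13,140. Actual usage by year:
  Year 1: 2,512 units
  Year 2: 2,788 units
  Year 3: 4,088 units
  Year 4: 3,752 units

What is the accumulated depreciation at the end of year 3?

Depreciable base = $288,440 − $12,500 = $275,940.
Rate = $275,940 / 13,140 units = $21 per unit.
Year 1: 2,512 × $21 = $52,752. Book value $235,688.
Year 2: 2,788 × $21 = $58,548. Book value $177,140.
Year 3: 4,088 × $21 = $85,848. Book value $91,292.
Accumulated through year 3 = $288,440 − $91,292 = $197,148.

$197,148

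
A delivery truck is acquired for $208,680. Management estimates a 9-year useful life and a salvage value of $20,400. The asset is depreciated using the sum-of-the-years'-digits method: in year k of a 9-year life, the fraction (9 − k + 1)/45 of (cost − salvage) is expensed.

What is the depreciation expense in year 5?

$20,920

Depreciable base = $208,680 − $20,400 = $188,280.
Sum of the years' digits = 9+8+7+6+5+4+3+2+1 = 45.
Year 1: $188,280 × 9/45 = $37,656. Book value $171,024.
Year 2: $188,280 × 8/45 = $33,472. Book value $137,552.
Year 3: $188,280 × 7/45 = $29,288. Book value $108,264.
Year 4: $188,280 × 6/45 = $25,104. Book value $83,160.
Year 5: $188,280 × 5/45 = $20,920. Book value $62,240.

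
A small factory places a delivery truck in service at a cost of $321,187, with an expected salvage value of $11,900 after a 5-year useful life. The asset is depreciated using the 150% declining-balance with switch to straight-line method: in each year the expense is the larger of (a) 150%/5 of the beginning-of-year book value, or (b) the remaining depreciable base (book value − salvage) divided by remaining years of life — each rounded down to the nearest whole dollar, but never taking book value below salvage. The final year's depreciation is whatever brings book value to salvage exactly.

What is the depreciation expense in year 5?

Depreciable base = $321,187 − $11,900 = $309,287.
Year 1: DB = ⌊$321,187 × 150%/5⌋ = $96,356; SL = ⌊$309,287/5⌋ = $61,857 → take DB $96,356. Book value $224,831.
Year 2: DB = ⌊$224,831 × 150%/5⌋ = $67,449; SL = ⌊$212,931/4⌋ = $53,232 → take DB $67,449. Book value $157,382.
Year 3: DB = ⌊$157,382 × 150%/5⌋ = $47,214; SL = ⌊$145,482/3⌋ = $48,494 → take SL $48,494. Book value $108,888.
Year 4: DB = ⌊$108,888 × 150%/5⌋ = $32,666; SL = ⌊$96,988/2⌋ = $48,494 → take SL $48,494. Book value $60,394.
Year 5 (final): $60,394 − $11,900 = $48,494. Book value $11,900.

$48,494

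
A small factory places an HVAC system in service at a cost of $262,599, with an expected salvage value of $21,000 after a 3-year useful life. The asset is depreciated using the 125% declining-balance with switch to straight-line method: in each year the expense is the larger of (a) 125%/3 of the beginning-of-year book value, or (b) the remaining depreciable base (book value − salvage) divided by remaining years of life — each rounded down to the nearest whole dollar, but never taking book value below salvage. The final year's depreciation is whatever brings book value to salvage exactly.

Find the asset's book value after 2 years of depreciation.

Depreciable base = $262,599 − $21,000 = $241,599.
Year 1: DB = ⌊$262,599 × 125%/3⌋ = $109,416; SL = ⌊$241,599/3⌋ = $80,533 → take DB $109,416. Book value $153,183.
Year 2: DB = ⌊$153,183 × 125%/3⌋ = $63,826; SL = ⌊$132,183/2⌋ = $66,091 → take SL $66,091. Book value $87,092.

$87,092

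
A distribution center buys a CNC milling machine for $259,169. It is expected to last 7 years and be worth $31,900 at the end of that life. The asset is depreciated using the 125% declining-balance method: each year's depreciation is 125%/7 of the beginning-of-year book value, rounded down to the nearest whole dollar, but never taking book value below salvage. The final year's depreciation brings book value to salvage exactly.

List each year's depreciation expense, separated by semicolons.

Depreciable base = $259,169 − $31,900 = $227,269.
Year 1: ⌊$259,169 × 125%/7⌋ = $46,280. Book value $212,889.
Year 2: ⌊$212,889 × 125%/7⌋ = $38,015. Book value $174,874.
Year 3: ⌊$174,874 × 125%/7⌋ = $31,227. Book value $143,647.
Year 4: ⌊$143,647 × 125%/7⌋ = $25,651. Book value $117,996.
Year 5: ⌊$117,996 × 125%/7⌋ = $21,070. Book value $96,926.
Year 6: ⌊$96,926 × 125%/7⌋ = $17,308. Book value $79,618.
Year 7 (final): $79,618 − $31,900 = $47,718. Book value $31,900.

$46,280; $38,015; $31,227; $25,651; $21,070; $17,308; $47,718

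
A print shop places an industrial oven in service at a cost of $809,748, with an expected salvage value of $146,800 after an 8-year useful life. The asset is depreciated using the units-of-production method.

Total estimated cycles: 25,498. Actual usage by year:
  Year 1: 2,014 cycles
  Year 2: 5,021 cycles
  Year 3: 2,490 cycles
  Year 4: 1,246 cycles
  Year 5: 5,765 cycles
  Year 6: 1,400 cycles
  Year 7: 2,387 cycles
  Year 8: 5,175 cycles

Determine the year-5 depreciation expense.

Depreciable base = $809,748 − $146,800 = $662,948.
Rate = $662,948 / 25,498 cycles = $26 per cycle.
Year 1: 2,014 × $26 = $52,364. Book value $757,384.
Year 2: 5,021 × $26 = $130,546. Book value $626,838.
Year 3: 2,490 × $26 = $64,740. Book value $562,098.
Year 4: 1,246 × $26 = $32,396. Book value $529,702.
Year 5: 5,765 × $26 = $149,890. Book value $379,812.

$149,890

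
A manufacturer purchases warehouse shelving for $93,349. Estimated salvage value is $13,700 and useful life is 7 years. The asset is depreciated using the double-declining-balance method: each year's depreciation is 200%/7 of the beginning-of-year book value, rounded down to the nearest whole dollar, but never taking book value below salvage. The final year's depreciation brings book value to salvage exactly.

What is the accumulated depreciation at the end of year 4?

$69,049

Depreciable base = $93,349 − $13,700 = $79,649.
Year 1: ⌊$93,349 × 200%/7⌋ = $26,671. Book value $66,678.
Year 2: ⌊$66,678 × 200%/7⌋ = $19,050. Book value $47,628.
Year 3: ⌊$47,628 × 200%/7⌋ = $13,608. Book value $34,020.
Year 4: ⌊$34,020 × 200%/7⌋ = $9,720. Book value $24,300.
Accumulated through year 4 = $93,349 − $24,300 = $69,049.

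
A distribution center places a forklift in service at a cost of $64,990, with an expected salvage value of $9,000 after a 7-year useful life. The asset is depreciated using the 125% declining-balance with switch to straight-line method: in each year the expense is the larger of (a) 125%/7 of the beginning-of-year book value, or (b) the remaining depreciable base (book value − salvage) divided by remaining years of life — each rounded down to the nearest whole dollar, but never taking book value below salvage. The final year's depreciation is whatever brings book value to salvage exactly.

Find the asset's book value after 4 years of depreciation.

$29,267

Depreciable base = $64,990 − $9,000 = $55,990.
Year 1: DB = ⌊$64,990 × 125%/7⌋ = $11,605; SL = ⌊$55,990/7⌋ = $7,998 → take DB $11,605. Book value $53,385.
Year 2: DB = ⌊$53,385 × 125%/7⌋ = $9,533; SL = ⌊$44,385/6⌋ = $7,397 → take DB $9,533. Book value $43,852.
Year 3: DB = ⌊$43,852 × 125%/7⌋ = $7,830; SL = ⌊$34,852/5⌋ = $6,970 → take DB $7,830. Book value $36,022.
Year 4: DB = ⌊$36,022 × 125%/7⌋ = $6,432; SL = ⌊$27,022/4⌋ = $6,755 → take SL $6,755. Book value $29,267.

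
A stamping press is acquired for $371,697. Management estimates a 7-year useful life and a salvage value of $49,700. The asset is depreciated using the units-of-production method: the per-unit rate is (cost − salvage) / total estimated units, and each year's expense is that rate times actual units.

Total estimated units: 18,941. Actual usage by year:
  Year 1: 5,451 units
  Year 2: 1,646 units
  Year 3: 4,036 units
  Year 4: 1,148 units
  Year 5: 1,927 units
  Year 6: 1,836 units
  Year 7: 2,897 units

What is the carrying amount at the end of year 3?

Depreciable base = $371,697 − $49,700 = $321,997.
Rate = $321,997 / 18,941 units = $17 per unit.
Year 1: 5,451 × $17 = $92,667. Book value $279,030.
Year 2: 1,646 × $17 = $27,982. Book value $251,048.
Year 3: 4,036 × $17 = $68,612. Book value $182,436.

$182,436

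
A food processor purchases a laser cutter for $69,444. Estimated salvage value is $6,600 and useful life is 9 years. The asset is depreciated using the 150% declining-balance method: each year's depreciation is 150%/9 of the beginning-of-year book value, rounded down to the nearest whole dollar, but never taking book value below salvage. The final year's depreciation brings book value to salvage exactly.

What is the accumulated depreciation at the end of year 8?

$53,292

Depreciable base = $69,444 − $6,600 = $62,844.
Year 1: ⌊$69,444 × 150%/9⌋ = $11,574. Book value $57,870.
Year 2: ⌊$57,870 × 150%/9⌋ = $9,645. Book value $48,225.
Year 3: ⌊$48,225 × 150%/9⌋ = $8,037. Book value $40,188.
Year 4: ⌊$40,188 × 150%/9⌋ = $6,698. Book value $33,490.
Year 5: ⌊$33,490 × 150%/9⌋ = $5,581. Book value $27,909.
Year 6: ⌊$27,909 × 150%/9⌋ = $4,651. Book value $23,258.
Year 7: ⌊$23,258 × 150%/9⌋ = $3,876. Book value $19,382.
Year 8: ⌊$19,382 × 150%/9⌋ = $3,230. Book value $16,152.
Accumulated through year 8 = $69,444 − $16,152 = $53,292.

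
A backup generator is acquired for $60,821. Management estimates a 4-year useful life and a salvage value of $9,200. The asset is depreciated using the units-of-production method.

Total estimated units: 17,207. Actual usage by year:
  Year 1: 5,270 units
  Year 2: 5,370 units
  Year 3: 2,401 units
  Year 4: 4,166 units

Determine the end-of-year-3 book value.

Depreciable base = $60,821 − $9,200 = $51,621.
Rate = $51,621 / 17,207 units = $3 per unit.
Year 1: 5,270 × $3 = $15,810. Book value $45,011.
Year 2: 5,370 × $3 = $16,110. Book value $28,901.
Year 3: 2,401 × $3 = $7,203. Book value $21,698.

$21,698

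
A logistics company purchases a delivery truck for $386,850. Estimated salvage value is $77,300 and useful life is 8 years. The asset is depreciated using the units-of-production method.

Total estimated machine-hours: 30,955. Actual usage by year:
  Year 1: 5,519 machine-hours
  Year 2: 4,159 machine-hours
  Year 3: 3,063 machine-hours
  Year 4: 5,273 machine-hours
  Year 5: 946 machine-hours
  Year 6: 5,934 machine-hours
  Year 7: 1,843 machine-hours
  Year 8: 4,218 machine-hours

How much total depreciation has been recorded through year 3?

Depreciable base = $386,850 − $77,300 = $309,550.
Rate = $309,550 / 30,955 machine-hours = $10 per machine-hour.
Year 1: 5,519 × $10 = $55,190. Book value $331,660.
Year 2: 4,159 × $10 = $41,590. Book value $290,070.
Year 3: 3,063 × $10 = $30,630. Book value $259,440.
Accumulated through year 3 = $386,850 − $259,440 = $127,410.

$127,410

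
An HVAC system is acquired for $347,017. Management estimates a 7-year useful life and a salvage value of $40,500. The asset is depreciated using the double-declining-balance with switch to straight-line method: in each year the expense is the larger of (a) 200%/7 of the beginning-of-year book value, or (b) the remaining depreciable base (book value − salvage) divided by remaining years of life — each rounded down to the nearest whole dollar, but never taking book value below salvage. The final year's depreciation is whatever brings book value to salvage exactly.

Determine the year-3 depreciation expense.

$50,585

Depreciable base = $347,017 − $40,500 = $306,517.
Year 1: DB = ⌊$347,017 × 200%/7⌋ = $99,147; SL = ⌊$306,517/7⌋ = $43,788 → take DB $99,147. Book value $247,870.
Year 2: DB = ⌊$247,870 × 200%/7⌋ = $70,820; SL = ⌊$207,370/6⌋ = $34,561 → take DB $70,820. Book value $177,050.
Year 3: DB = ⌊$177,050 × 200%/7⌋ = $50,585; SL = ⌊$136,550/5⌋ = $27,310 → take DB $50,585. Book value $126,465.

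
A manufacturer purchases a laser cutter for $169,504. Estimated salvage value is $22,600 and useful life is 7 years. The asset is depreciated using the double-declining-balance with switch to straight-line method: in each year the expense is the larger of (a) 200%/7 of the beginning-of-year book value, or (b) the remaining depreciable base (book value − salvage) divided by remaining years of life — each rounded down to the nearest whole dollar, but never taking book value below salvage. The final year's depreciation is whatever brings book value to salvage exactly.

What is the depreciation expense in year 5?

Depreciable base = $169,504 − $22,600 = $146,904.
Year 1: DB = ⌊$169,504 × 200%/7⌋ = $48,429; SL = ⌊$146,904/7⌋ = $20,986 → take DB $48,429. Book value $121,075.
Year 2: DB = ⌊$121,075 × 200%/7⌋ = $34,592; SL = ⌊$98,475/6⌋ = $16,412 → take DB $34,592. Book value $86,483.
Year 3: DB = ⌊$86,483 × 200%/7⌋ = $24,709; SL = ⌊$63,883/5⌋ = $12,776 → take DB $24,709. Book value $61,774.
Year 4: DB = ⌊$61,774 × 200%/7⌋ = $17,649; SL = ⌊$39,174/4⌋ = $9,793 → take DB $17,649. Book value $44,125.
Year 5: DB = ⌊$44,125 × 200%/7⌋ = $12,607; SL = ⌊$21,525/3⌋ = $7,175 → take DB $12,607. Book value $31,518.

$12,607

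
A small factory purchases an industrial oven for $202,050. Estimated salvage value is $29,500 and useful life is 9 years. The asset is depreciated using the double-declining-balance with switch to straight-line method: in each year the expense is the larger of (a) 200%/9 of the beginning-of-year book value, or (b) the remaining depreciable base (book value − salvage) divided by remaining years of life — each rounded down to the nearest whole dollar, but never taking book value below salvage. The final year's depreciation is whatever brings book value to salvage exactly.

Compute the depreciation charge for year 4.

$21,126

Depreciable base = $202,050 − $29,500 = $172,550.
Year 1: DB = ⌊$202,050 × 200%/9⌋ = $44,900; SL = ⌊$172,550/9⌋ = $19,172 → take DB $44,900. Book value $157,150.
Year 2: DB = ⌊$157,150 × 200%/9⌋ = $34,922; SL = ⌊$127,650/8⌋ = $15,956 → take DB $34,922. Book value $122,228.
Year 3: DB = ⌊$122,228 × 200%/9⌋ = $27,161; SL = ⌊$92,728/7⌋ = $13,246 → take DB $27,161. Book value $95,067.
Year 4: DB = ⌊$95,067 × 200%/9⌋ = $21,126; SL = ⌊$65,567/6⌋ = $10,927 → take DB $21,126. Book value $73,941.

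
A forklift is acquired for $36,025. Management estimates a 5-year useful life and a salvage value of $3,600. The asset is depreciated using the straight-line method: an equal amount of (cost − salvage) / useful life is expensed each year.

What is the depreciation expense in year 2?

Depreciable base = $36,025 − $3,600 = $32,425.
Annual expense = $32,425 / 5 = $6,485.

$6,485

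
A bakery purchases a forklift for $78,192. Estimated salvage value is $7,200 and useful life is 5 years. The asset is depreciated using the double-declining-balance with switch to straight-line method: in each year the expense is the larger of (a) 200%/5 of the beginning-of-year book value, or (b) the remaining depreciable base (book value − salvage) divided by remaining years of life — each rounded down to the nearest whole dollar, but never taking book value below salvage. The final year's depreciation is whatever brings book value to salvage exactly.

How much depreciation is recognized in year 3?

$11,260

Depreciable base = $78,192 − $7,200 = $70,992.
Year 1: DB = ⌊$78,192 × 200%/5⌋ = $31,276; SL = ⌊$70,992/5⌋ = $14,198 → take DB $31,276. Book value $46,916.
Year 2: DB = ⌊$46,916 × 200%/5⌋ = $18,766; SL = ⌊$39,716/4⌋ = $9,929 → take DB $18,766. Book value $28,150.
Year 3: DB = ⌊$28,150 × 200%/5⌋ = $11,260; SL = ⌊$20,950/3⌋ = $6,983 → take DB $11,260. Book value $16,890.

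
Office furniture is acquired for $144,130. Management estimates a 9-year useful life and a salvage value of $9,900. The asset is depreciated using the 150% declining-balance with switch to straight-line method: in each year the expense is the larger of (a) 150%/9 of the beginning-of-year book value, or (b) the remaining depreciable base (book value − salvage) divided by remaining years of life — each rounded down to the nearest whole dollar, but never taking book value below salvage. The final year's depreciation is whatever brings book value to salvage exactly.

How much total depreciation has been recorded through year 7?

Depreciable base = $144,130 − $9,900 = $134,230.
Year 1: DB = ⌊$144,130 × 150%/9⌋ = $24,021; SL = ⌊$134,230/9⌋ = $14,914 → take DB $24,021. Book value $120,109.
Year 2: DB = ⌊$120,109 × 150%/9⌋ = $20,018; SL = ⌊$110,209/8⌋ = $13,776 → take DB $20,018. Book value $100,091.
Year 3: DB = ⌊$100,091 × 150%/9⌋ = $16,681; SL = ⌊$90,191/7⌋ = $12,884 → take DB $16,681. Book value $83,410.
Year 4: DB = ⌊$83,410 × 150%/9⌋ = $13,901; SL = ⌊$73,510/6⌋ = $12,251 → take DB $13,901. Book value $69,509.
Year 5: DB = ⌊$69,509 × 150%/9⌋ = $11,584; SL = ⌊$59,609/5⌋ = $11,921 → take SL $11,921. Book value $57,588.
Year 6: DB = ⌊$57,588 × 150%/9⌋ = $9,598; SL = ⌊$47,688/4⌋ = $11,922 → take SL $11,922. Book value $45,666.
Year 7: DB = ⌊$45,666 × 150%/9⌋ = $7,611; SL = ⌊$35,766/3⌋ = $11,922 → take SL $11,922. Book value $33,744.
Accumulated through year 7 = $144,130 − $33,744 = $110,386.

$110,386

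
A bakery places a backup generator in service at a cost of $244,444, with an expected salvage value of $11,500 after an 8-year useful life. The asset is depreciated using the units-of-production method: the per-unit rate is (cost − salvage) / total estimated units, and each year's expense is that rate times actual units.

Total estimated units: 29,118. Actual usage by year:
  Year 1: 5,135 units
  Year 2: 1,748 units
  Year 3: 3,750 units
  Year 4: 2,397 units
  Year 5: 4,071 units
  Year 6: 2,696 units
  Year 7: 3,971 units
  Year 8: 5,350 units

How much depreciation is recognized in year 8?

$42,800

Depreciable base = $244,444 − $11,500 = $232,944.
Rate = $232,944 / 29,118 units = $8 per unit.
Year 1: 5,135 × $8 = $41,080. Book value $203,364.
Year 2: 1,748 × $8 = $13,984. Book value $189,380.
Year 3: 3,750 × $8 = $30,000. Book value $159,380.
Year 4: 2,397 × $8 = $19,176. Book value $140,204.
Year 5: 4,071 × $8 = $32,568. Book value $107,636.
Year 6: 2,696 × $8 = $21,568. Book value $86,068.
Year 7: 3,971 × $8 = $31,768. Book value $54,300.
Year 8: 5,350 × $8 = $42,800. Book value $11,500.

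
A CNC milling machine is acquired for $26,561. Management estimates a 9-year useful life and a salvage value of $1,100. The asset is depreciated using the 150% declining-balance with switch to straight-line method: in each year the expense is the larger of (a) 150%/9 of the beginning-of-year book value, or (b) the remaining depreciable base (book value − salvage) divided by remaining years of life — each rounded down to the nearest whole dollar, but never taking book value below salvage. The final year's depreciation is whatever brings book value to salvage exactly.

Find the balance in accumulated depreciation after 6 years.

$18,435

Depreciable base = $26,561 − $1,100 = $25,461.
Year 1: DB = ⌊$26,561 × 150%/9⌋ = $4,426; SL = ⌊$25,461/9⌋ = $2,829 → take DB $4,426. Book value $22,135.
Year 2: DB = ⌊$22,135 × 150%/9⌋ = $3,689; SL = ⌊$21,035/8⌋ = $2,629 → take DB $3,689. Book value $18,446.
Year 3: DB = ⌊$18,446 × 150%/9⌋ = $3,074; SL = ⌊$17,346/7⌋ = $2,478 → take DB $3,074. Book value $15,372.
Year 4: DB = ⌊$15,372 × 150%/9⌋ = $2,562; SL = ⌊$14,272/6⌋ = $2,378 → take DB $2,562. Book value $12,810.
Year 5: DB = ⌊$12,810 × 150%/9⌋ = $2,135; SL = ⌊$11,710/5⌋ = $2,342 → take SL $2,342. Book value $10,468.
Year 6: DB = ⌊$10,468 × 150%/9⌋ = $1,744; SL = ⌊$9,368/4⌋ = $2,342 → take SL $2,342. Book value $8,126.
Accumulated through year 6 = $26,561 − $8,126 = $18,435.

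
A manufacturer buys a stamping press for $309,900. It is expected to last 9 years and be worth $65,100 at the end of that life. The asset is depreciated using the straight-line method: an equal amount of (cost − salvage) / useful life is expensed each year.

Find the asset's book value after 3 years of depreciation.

Depreciable base = $309,900 − $65,100 = $244,800.
Annual expense = $244,800 / 9 = $27,200.
End of year 1: book value $282,700.
End of year 2: book value $255,500.
End of year 3: book value $228,300.

$228,300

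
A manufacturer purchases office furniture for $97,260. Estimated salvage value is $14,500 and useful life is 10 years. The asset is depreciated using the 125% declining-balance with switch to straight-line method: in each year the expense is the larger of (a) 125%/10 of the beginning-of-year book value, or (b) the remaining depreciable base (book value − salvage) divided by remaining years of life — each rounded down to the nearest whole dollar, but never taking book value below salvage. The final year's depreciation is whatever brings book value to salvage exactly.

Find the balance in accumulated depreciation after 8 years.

Depreciable base = $97,260 − $14,500 = $82,760.
Year 1: DB = ⌊$97,260 × 125%/10⌋ = $12,157; SL = ⌊$82,760/10⌋ = $8,276 → take DB $12,157. Book value $85,103.
Year 2: DB = ⌊$85,103 × 125%/10⌋ = $10,637; SL = ⌊$70,603/9⌋ = $7,844 → take DB $10,637. Book value $74,466.
Year 3: DB = ⌊$74,466 × 125%/10⌋ = $9,308; SL = ⌊$59,966/8⌋ = $7,495 → take DB $9,308. Book value $65,158.
Year 4: DB = ⌊$65,158 × 125%/10⌋ = $8,144; SL = ⌊$50,658/7⌋ = $7,236 → take DB $8,144. Book value $57,014.
Year 5: DB = ⌊$57,014 × 125%/10⌋ = $7,126; SL = ⌊$42,514/6⌋ = $7,085 → take DB $7,126. Book value $49,888.
Year 6: DB = ⌊$49,888 × 125%/10⌋ = $6,236; SL = ⌊$35,388/5⌋ = $7,077 → take SL $7,077. Book value $42,811.
Year 7: DB = ⌊$42,811 × 125%/10⌋ = $5,351; SL = ⌊$28,311/4⌋ = $7,077 → take SL $7,077. Book value $35,734.
Year 8: DB = ⌊$35,734 × 125%/10⌋ = $4,466; SL = ⌊$21,234/3⌋ = $7,078 → take SL $7,078. Book value $28,656.
Accumulated through year 8 = $97,260 − $28,656 = $68,604.

$68,604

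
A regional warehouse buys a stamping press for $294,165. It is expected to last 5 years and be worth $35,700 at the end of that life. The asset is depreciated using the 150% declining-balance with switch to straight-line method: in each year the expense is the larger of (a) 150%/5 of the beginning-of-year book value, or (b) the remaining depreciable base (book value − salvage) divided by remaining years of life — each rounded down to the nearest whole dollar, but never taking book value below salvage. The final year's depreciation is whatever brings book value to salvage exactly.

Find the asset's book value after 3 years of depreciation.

Depreciable base = $294,165 − $35,700 = $258,465.
Year 1: DB = ⌊$294,165 × 150%/5⌋ = $88,249; SL = ⌊$258,465/5⌋ = $51,693 → take DB $88,249. Book value $205,916.
Year 2: DB = ⌊$205,916 × 150%/5⌋ = $61,774; SL = ⌊$170,216/4⌋ = $42,554 → take DB $61,774. Book value $144,142.
Year 3: DB = ⌊$144,142 × 150%/5⌋ = $43,242; SL = ⌊$108,442/3⌋ = $36,147 → take DB $43,242. Book value $100,900.

$100,900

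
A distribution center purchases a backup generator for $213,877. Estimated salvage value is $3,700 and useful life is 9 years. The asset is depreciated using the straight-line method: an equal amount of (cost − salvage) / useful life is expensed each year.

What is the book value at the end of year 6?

$73,759

Depreciable base = $213,877 − $3,700 = $210,177.
Annual expense = $210,177 / 9 = $23,353.
End of year 1: book value $190,524.
End of year 2: book value $167,171.
End of year 3: book value $143,818.
End of year 4: book value $120,465.
End of year 5: book value $97,112.
End of year 6: book value $73,759.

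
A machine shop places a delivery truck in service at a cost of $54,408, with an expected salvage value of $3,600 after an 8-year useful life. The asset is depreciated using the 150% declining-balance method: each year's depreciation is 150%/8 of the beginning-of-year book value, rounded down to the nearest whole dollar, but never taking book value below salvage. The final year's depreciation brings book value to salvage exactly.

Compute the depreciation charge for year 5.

Depreciable base = $54,408 − $3,600 = $50,808.
Year 1: ⌊$54,408 × 150%/8⌋ = $10,201. Book value $44,207.
Year 2: ⌊$44,207 × 150%/8⌋ = $8,288. Book value $35,919.
Year 3: ⌊$35,919 × 150%/8⌋ = $6,734. Book value $29,185.
Year 4: ⌊$29,185 × 150%/8⌋ = $5,472. Book value $23,713.
Year 5: ⌊$23,713 × 150%/8⌋ = $4,446. Book value $19,267.

$4,446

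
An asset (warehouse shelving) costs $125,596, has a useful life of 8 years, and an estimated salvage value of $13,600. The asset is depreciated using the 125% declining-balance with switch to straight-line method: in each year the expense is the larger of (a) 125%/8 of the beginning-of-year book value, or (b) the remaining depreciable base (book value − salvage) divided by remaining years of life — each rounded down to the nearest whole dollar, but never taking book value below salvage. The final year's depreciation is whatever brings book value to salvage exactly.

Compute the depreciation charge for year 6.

$12,369

Depreciable base = $125,596 − $13,600 = $111,996.
Year 1: DB = ⌊$125,596 × 125%/8⌋ = $19,624; SL = ⌊$111,996/8⌋ = $13,999 → take DB $19,624. Book value $105,972.
Year 2: DB = ⌊$105,972 × 125%/8⌋ = $16,558; SL = ⌊$92,372/7⌋ = $13,196 → take DB $16,558. Book value $89,414.
Year 3: DB = ⌊$89,414 × 125%/8⌋ = $13,970; SL = ⌊$75,814/6⌋ = $12,635 → take DB $13,970. Book value $75,444.
Year 4: DB = ⌊$75,444 × 125%/8⌋ = $11,788; SL = ⌊$61,844/5⌋ = $12,368 → take SL $12,368. Book value $63,076.
Year 5: DB = ⌊$63,076 × 125%/8⌋ = $9,855; SL = ⌊$49,476/4⌋ = $12,369 → take SL $12,369. Book value $50,707.
Year 6: DB = ⌊$50,707 × 125%/8⌋ = $7,922; SL = ⌊$37,107/3⌋ = $12,369 → take SL $12,369. Book value $38,338.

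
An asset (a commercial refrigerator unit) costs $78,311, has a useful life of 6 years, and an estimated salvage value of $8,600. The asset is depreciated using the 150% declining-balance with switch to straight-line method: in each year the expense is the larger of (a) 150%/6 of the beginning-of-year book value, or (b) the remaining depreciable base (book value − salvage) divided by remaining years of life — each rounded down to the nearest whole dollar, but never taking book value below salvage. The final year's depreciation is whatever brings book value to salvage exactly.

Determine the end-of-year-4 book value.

$24,780

Depreciable base = $78,311 − $8,600 = $69,711.
Year 1: DB = ⌊$78,311 × 150%/6⌋ = $19,577; SL = ⌊$69,711/6⌋ = $11,618 → take DB $19,577. Book value $58,734.
Year 2: DB = ⌊$58,734 × 150%/6⌋ = $14,683; SL = ⌊$50,134/5⌋ = $10,026 → take DB $14,683. Book value $44,051.
Year 3: DB = ⌊$44,051 × 150%/6⌋ = $11,012; SL = ⌊$35,451/4⌋ = $8,862 → take DB $11,012. Book value $33,039.
Year 4: DB = ⌊$33,039 × 150%/6⌋ = $8,259; SL = ⌊$24,439/3⌋ = $8,146 → take DB $8,259. Book value $24,780.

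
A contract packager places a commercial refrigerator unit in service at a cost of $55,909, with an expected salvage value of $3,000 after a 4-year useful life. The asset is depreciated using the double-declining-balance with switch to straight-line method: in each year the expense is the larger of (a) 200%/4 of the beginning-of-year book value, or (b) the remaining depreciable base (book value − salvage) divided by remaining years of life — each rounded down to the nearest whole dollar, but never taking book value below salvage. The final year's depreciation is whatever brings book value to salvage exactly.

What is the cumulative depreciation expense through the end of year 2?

Depreciable base = $55,909 − $3,000 = $52,909.
Year 1: DB = ⌊$55,909 × 200%/4⌋ = $27,954; SL = ⌊$52,909/4⌋ = $13,227 → take DB $27,954. Book value $27,955.
Year 2: DB = ⌊$27,955 × 200%/4⌋ = $13,977; SL = ⌊$24,955/3⌋ = $8,318 → take DB $13,977. Book value $13,978.
Accumulated through year 2 = $55,909 − $13,978 = $41,931.

$41,931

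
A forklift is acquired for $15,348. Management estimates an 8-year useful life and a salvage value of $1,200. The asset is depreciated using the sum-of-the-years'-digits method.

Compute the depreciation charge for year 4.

Depreciable base = $15,348 − $1,200 = $14,148.
Sum of the years' digits = 8+7+6+5+4+3+2+1 = 36.
Year 1: $14,148 × 8/36 = $3,144. Book value $12,204.
Year 2: $14,148 × 7/36 = $2,751. Book value $9,453.
Year 3: $14,148 × 6/36 = $2,358. Book value $7,095.
Year 4: $14,148 × 5/36 = $1,965. Book value $5,130.

$1,965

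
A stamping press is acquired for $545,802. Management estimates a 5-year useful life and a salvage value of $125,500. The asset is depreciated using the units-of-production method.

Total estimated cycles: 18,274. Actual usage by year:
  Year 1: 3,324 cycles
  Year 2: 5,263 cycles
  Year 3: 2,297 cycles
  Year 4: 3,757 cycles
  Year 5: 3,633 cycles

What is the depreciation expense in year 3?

$52,831

Depreciable base = $545,802 − $125,500 = $420,302.
Rate = $420,302 / 18,274 cycles = $23 per cycle.
Year 1: 3,324 × $23 = $76,452. Book value $469,350.
Year 2: 5,263 × $23 = $121,049. Book value $348,301.
Year 3: 2,297 × $23 = $52,831. Book value $295,470.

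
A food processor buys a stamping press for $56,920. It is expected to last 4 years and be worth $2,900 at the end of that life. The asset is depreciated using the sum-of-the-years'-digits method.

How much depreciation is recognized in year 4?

$5,402

Depreciable base = $56,920 − $2,900 = $54,020.
Sum of the years' digits = 4+3+2+1 = 10.
Year 1: $54,020 × 4/10 = $21,608. Book value $35,312.
Year 2: $54,020 × 3/10 = $16,206. Book value $19,106.
Year 3: $54,020 × 2/10 = $10,804. Book value $8,302.
Year 4: $54,020 × 1/10 = $5,402. Book value $2,900.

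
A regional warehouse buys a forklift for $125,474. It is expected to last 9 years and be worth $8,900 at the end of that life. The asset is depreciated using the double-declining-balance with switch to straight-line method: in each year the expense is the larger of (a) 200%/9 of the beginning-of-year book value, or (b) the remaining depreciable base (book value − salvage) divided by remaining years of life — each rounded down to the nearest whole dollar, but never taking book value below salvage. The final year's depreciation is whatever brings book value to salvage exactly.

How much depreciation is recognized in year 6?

Depreciable base = $125,474 − $8,900 = $116,574.
Year 1: DB = ⌊$125,474 × 200%/9⌋ = $27,883; SL = ⌊$116,574/9⌋ = $12,952 → take DB $27,883. Book value $97,591.
Year 2: DB = ⌊$97,591 × 200%/9⌋ = $21,686; SL = ⌊$88,691/8⌋ = $11,086 → take DB $21,686. Book value $75,905.
Year 3: DB = ⌊$75,905 × 200%/9⌋ = $16,867; SL = ⌊$67,005/7⌋ = $9,572 → take DB $16,867. Book value $59,038.
Year 4: DB = ⌊$59,038 × 200%/9⌋ = $13,119; SL = ⌊$50,138/6⌋ = $8,356 → take DB $13,119. Book value $45,919.
Year 5: DB = ⌊$45,919 × 200%/9⌋ = $10,204; SL = ⌊$37,019/5⌋ = $7,403 → take DB $10,204. Book value $35,715.
Year 6: DB = ⌊$35,715 × 200%/9⌋ = $7,936; SL = ⌊$26,815/4⌋ = $6,703 → take DB $7,936. Book value $27,779.

$7,936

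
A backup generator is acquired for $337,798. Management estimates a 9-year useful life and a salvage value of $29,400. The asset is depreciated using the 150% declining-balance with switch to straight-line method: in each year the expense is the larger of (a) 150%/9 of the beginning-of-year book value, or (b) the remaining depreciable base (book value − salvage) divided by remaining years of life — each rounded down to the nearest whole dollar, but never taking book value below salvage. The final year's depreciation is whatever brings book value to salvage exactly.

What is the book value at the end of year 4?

Depreciable base = $337,798 − $29,400 = $308,398.
Year 1: DB = ⌊$337,798 × 150%/9⌋ = $56,299; SL = ⌊$308,398/9⌋ = $34,266 → take DB $56,299. Book value $281,499.
Year 2: DB = ⌊$281,499 × 150%/9⌋ = $46,916; SL = ⌊$252,099/8⌋ = $31,512 → take DB $46,916. Book value $234,583.
Year 3: DB = ⌊$234,583 × 150%/9⌋ = $39,097; SL = ⌊$205,183/7⌋ = $29,311 → take DB $39,097. Book value $195,486.
Year 4: DB = ⌊$195,486 × 150%/9⌋ = $32,581; SL = ⌊$166,086/6⌋ = $27,681 → take DB $32,581. Book value $162,905.

$162,905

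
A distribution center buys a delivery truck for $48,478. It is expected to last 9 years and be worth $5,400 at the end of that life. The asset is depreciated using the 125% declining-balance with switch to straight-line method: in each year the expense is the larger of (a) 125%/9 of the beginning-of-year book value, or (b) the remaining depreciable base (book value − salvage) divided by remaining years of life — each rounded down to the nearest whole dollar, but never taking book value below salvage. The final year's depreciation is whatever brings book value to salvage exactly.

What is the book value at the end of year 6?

$18,155

Depreciable base = $48,478 − $5,400 = $43,078.
Year 1: DB = ⌊$48,478 × 125%/9⌋ = $6,733; SL = ⌊$43,078/9⌋ = $4,786 → take DB $6,733. Book value $41,745.
Year 2: DB = ⌊$41,745 × 125%/9⌋ = $5,797; SL = ⌊$36,345/8⌋ = $4,543 → take DB $5,797. Book value $35,948.
Year 3: DB = ⌊$35,948 × 125%/9⌋ = $4,992; SL = ⌊$30,548/7⌋ = $4,364 → take DB $4,992. Book value $30,956.
Year 4: DB = ⌊$30,956 × 125%/9⌋ = $4,299; SL = ⌊$25,556/6⌋ = $4,259 → take DB $4,299. Book value $26,657.
Year 5: DB = ⌊$26,657 × 125%/9⌋ = $3,702; SL = ⌊$21,257/5⌋ = $4,251 → take SL $4,251. Book value $22,406.
Year 6: DB = ⌊$22,406 × 125%/9⌋ = $3,111; SL = ⌊$17,006/4⌋ = $4,251 → take SL $4,251. Book value $18,155.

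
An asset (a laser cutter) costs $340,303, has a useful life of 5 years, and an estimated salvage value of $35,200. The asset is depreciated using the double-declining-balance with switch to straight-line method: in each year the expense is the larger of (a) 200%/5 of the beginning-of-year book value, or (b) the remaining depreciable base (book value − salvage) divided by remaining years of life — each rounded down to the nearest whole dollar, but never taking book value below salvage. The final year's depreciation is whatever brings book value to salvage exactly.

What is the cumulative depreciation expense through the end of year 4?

Depreciable base = $340,303 − $35,200 = $305,103.
Year 1: DB = ⌊$340,303 × 200%/5⌋ = $136,121; SL = ⌊$305,103/5⌋ = $61,020 → take DB $136,121. Book value $204,182.
Year 2: DB = ⌊$204,182 × 200%/5⌋ = $81,672; SL = ⌊$168,982/4⌋ = $42,245 → take DB $81,672. Book value $122,510.
Year 3: DB = ⌊$122,510 × 200%/5⌋ = $49,004; SL = ⌊$87,310/3⌋ = $29,103 → take DB $49,004. Book value $73,506.
Year 4: DB = ⌊$73,506 × 200%/5⌋ = $29,402; SL = ⌊$38,306/2⌋ = $19,153 → take DB $29,402. Book value $44,104.
Accumulated through year 4 = $340,303 − $44,104 = $296,199.

$296,199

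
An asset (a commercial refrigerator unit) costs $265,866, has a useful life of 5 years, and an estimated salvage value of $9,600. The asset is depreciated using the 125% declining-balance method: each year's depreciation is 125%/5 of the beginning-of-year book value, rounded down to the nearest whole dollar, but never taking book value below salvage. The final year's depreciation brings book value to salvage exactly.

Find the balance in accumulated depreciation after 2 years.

$116,316

Depreciable base = $265,866 − $9,600 = $256,266.
Year 1: ⌊$265,866 × 125%/5⌋ = $66,466. Book value $199,400.
Year 2: ⌊$199,400 × 125%/5⌋ = $49,850. Book value $149,550.
Accumulated through year 2 = $265,866 − $149,550 = $116,316.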